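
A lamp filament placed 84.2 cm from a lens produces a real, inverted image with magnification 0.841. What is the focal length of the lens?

m = −d_i/d_o ⇒ d_i = −m·d_o = −(-0.841)·(84.2) = 70.81 cm.
1/f = 1/d_o + 1/d_i = 1/(84.2) + 1/(70.81) = 0.02600, so f = 38.5 cm.
Since f is positive, the lens is converging.

f = 38.5 cm (converging)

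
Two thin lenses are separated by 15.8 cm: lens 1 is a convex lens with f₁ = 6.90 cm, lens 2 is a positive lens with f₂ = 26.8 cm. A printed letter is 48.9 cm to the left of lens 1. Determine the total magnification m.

Lens 1: 1/d_i1 = 1/(6.90) − 1/(48.9) = 0.1245, so d_i1 = 8.034 cm; m₁ = −d_i1/d_o1 = -0.1643.
d_o2 = 15.8 − (8.034) = 7.766 cm.
Lens 2: 1/d_i2 = 1/(26.8) − 1/(7.766) = -0.09145, so d_i2 = -10.93 cm; m₂ = −d_i2/d_o2 = +1.408.
m = m₁·m₂ = (-0.1643)(+1.408) = -0.231.

m = -0.231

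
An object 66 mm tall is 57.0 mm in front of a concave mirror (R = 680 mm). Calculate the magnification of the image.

f = R/2 = 680/2 = 340.0 mm.
1/d_i = 1/f − 1/d_o = 1/(340.0) − 1/(57.0) = -0.01460, so d_i = -68.48 mm.
m = −d_i/d_o = −(-68.48)/(57.0) = +1.20.
The image is virtual, upright and enlarged, behind the mirror.

m = +1.20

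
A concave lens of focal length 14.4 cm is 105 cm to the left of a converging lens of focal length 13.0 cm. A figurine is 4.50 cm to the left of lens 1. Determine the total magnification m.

m = -0.104

f₁ = −14.4 cm (diverging).
Lens 1: 1/d_i1 = 1/(-14.4) − 1/(4.50) = -0.2917, so d_i1 = -3.429 cm; m₁ = −d_i1/d_o1 = +0.7620.
d_o2 = 105 − (-3.429) = 108.4 cm.
Lens 2: 1/d_i2 = 1/(13.0) − 1/(108.4) = 0.06770, so d_i2 = 14.77 cm; m₂ = −d_i2/d_o2 = -0.1363.
m = m₁·m₂ = (+0.7620)(-0.1363) = -0.104.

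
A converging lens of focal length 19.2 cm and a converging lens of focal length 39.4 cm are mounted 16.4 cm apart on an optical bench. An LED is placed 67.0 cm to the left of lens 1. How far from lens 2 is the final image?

8.30 cm

Lens 1: 1/d_i1 = 1/f₁ − 1/d_o1 = 1/(19.2) − 1/(67.0) = 0.03716, so d_i1 = 26.91 cm.
The intermediate image is 26.91 cm to the right of lens 1, which lies 10.51 cm to the right of lens 2 — a virtual object — so d_o2 = −10.51 cm.
Lens 2: 1/d_i2 = 1/f₂ − 1/d_o2 = 1/(39.4) − 1/(-10.51) = 0.1205, so d_i2 = 8.30 cm.
The final image is real, 8.30 cm to the right of lens 2 (overall magnification ≈ -0.32).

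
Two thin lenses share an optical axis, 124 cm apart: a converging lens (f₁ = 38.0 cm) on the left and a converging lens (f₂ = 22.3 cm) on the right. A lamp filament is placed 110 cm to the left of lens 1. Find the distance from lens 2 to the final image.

Lens 1: 1/d_i1 = 1/f₁ − 1/d_o1 = 1/(38.0) − 1/(110) = 0.01722, so d_i1 = 58.06 cm.
The intermediate image is 58.06 cm to the right of lens 1, which is 124 − (58.06) = 65.94 cm to the left of lens 2, so d_o2 = +65.94 cm.
Lens 2: 1/d_i2 = 1/f₂ − 1/d_o2 = 1/(22.3) − 1/(65.94) = 0.02968, so d_i2 = 33.7 cm.
The final image is real, 33.7 cm to the right of lens 2 (overall magnification ≈ 0.27).

33.7 cm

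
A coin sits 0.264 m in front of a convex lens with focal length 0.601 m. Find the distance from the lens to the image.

Lens equation: 1/v = 1/f − 1/u = 1/(0.6010) − 1/(0.264) = 1.664 − 3.788 = -2.124, so v = -0.471 m.
The image is virtual, upright and enlarged, on the same side as the object.

0.471 m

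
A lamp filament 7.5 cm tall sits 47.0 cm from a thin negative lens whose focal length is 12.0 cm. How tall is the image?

1.53 cm

For a negative lens, f = -12.0 cm.
1/d_i = 1/f − 1/d_o = 1/(-12.00) − 1/(47.0) = -0.1046, so d_i = -9.559 cm.
m = −d_i/d_o = +0.2034.
|h_i| = |m|·h_o = 0.2034 × 7.5 = 1.53 cm. The image is virtual, upright and reduced, on the same side as the object.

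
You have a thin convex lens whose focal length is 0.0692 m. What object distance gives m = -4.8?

m = −d_i/d_o ⇒ d_i = −m·d_o.
1/f = 1/d_o + 1/d_i = 1/d_o − 1/(m·d_o) = (1 − 1/m)/d_o, so d_o = f(1 − 1/m) = (0.06920)(1 − 1/(-4.8)) = 0.0836 m.

0.0836 m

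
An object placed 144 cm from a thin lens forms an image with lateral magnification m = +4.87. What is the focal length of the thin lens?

f = 181 cm (converging)

m = −d_i/d_o ⇒ d_i = −m·d_o = −(+4.87)·(144) = -701.3 cm.
1/f = 1/d_o + 1/d_i = 1/(144) + 1/(-701.3) = 0.005519, so f = 181 cm.
Since f is positive, the thin lens is converging.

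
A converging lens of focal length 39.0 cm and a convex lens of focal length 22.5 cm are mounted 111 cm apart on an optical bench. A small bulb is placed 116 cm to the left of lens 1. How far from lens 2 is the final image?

Lens 1: 1/d_i1 = 1/f₁ − 1/d_o1 = 1/(39.0) − 1/(116) = 0.01702, so d_i1 = 58.75 cm.
The intermediate image is 58.75 cm to the right of lens 1, which is 111 − (58.75) = 52.25 cm to the left of lens 2, so d_o2 = +52.25 cm.
Lens 2: 1/d_i2 = 1/f₂ − 1/d_o2 = 1/(22.5) − 1/(52.25) = 0.02531, so d_i2 = 39.5 cm.
The final image is real, 39.5 cm to the right of lens 2 (overall magnification ≈ 0.38).

39.5 cm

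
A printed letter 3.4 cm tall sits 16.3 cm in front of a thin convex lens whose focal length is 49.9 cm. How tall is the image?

5.05 cm

1/d_i = 1/f − 1/d_o = 1/(49.90) − 1/(16.3) = -0.04131, so d_i = -24.21 cm.
m = −d_i/d_o = +1.485.
|h_i| = |m|·h_o = 1.485 × 3.4 = 5.05 cm. The image is virtual, upright and enlarged, on the same side as the object.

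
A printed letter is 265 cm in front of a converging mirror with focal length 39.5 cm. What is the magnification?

1/d_i = 1/f − 1/d_o = 1/(39.50) − 1/(265) = 0.02154, so d_i = 46.42 cm.
m = −d_i/d_o = −(46.42)/(265) = -0.175.
The image is real, inverted and reduced, in front of the mirror.

m = -0.175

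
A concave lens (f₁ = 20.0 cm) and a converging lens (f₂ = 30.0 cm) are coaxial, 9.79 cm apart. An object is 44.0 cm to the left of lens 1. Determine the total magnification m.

f₁ = −20.0 cm (diverging).
Lens 1: 1/d_i1 = 1/(-20.0) − 1/(44.0) = -0.07273, so d_i1 = -13.75 cm; m₁ = −d_i1/d_o1 = +0.3125.
d_o2 = 9.79 − (-13.75) = 23.54 cm.
Lens 2: 1/d_i2 = 1/(30.0) − 1/(23.54) = -0.009148, so d_i2 = -109.3 cm; m₂ = −d_i2/d_o2 = +4.644.
m = m₁·m₂ = (+0.3125)(+4.644) = +1.45.

m = +1.45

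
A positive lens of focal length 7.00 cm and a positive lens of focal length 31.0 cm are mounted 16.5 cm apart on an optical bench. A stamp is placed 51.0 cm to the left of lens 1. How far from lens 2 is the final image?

Lens 1: 1/d_i1 = 1/f₁ − 1/d_o1 = 1/(7.00) − 1/(51.0) = 0.1232, so d_i1 = 8.114 cm.
The intermediate image is 8.114 cm to the right of lens 1, which is 16.5 − (8.114) = 8.386 cm to the left of lens 2, so d_o2 = +8.386 cm.
Lens 2: 1/d_i2 = 1/f₂ − 1/d_o2 = 1/(31.0) − 1/(8.386) = -0.08699, so d_i2 = -11.5 cm.
The final image is virtual, 11.5 cm to the left of lens 2 (overall magnification ≈ -0.22).

11.5 cm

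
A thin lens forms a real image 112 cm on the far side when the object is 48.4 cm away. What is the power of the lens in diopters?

P = +2.96 D

d_i = +112 cm.
1/f = 1/d_o + 1/d_i = 1/(48.4) + 1/(112) = 0.02959 cm⁻¹.
f = 33.80 cm = 0.3380 m, so P = 1/f = +2.96 D.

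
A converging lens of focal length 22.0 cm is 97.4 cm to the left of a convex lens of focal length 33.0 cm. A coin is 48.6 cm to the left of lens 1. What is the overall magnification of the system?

m = +1.13

Lens 1: 1/d_i1 = 1/(22.0) − 1/(48.6) = 0.02488, so d_i1 = 40.20 cm; m₁ = −d_i1/d_o1 = -0.8272.
d_o2 = 97.4 − (40.20) = 57.20 cm.
Lens 2: 1/d_i2 = 1/(33.0) − 1/(57.20) = 0.01282, so d_i2 = 78.00 cm; m₂ = −d_i2/d_o2 = -1.364.
m = m₁·m₂ = (-0.8272)(-1.364) = +1.13.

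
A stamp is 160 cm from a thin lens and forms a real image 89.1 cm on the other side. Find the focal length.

f = 57.2 cm (converging)

Real image ⇒ d_i = +89.1 cm.
1/f = 1/d_o + 1/d_i = 1/(160) + 1/(89.1) = 0.01747, so f = 57.2 cm.
Since f is positive, the thin lens is converging.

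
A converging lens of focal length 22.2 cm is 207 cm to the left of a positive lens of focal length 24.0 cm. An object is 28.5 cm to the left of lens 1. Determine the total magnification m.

Lens 1: 1/d_i1 = 1/(22.2) − 1/(28.5) = 0.009957, so d_i1 = 100.4 cm; m₁ = −d_i1/d_o1 = -3.523.
d_o2 = 207 − (100.4) = 106.6 cm.
Lens 2: 1/d_i2 = 1/(24.0) − 1/(106.6) = 0.03229, so d_i2 = 30.97 cm; m₂ = −d_i2/d_o2 = -0.2906.
m = m₁·m₂ = (-3.523)(-0.2906) = +1.02.

m = +1.02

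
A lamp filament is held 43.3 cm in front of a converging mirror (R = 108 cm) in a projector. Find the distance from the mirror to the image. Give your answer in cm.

219 cm

f = R/2 = 108/2 = 54.00 cm.
Mirror equation: 1/d_i = 1/f − 1/d_o = 1/(54.00) − 1/(43.3) = 0.01852 − 0.02309 = -0.004576, so d_i = -219 cm.
The image is virtual, upright and enlarged, behind the mirror.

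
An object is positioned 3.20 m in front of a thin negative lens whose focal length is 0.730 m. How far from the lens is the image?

0.594 m

For a negative lens, f = -0.730 m.
Thin-lens equation: 1/d_i = 1/f − 1/d_o = 1/(-0.7300) − 1/(3.20) = -1.370 − 0.3125 = -1.682, so d_i = -0.594 m.
The image is virtual, upright and reduced, on the same side as the object.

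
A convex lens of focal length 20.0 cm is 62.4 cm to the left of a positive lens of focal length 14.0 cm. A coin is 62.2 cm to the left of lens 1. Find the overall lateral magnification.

m = +0.351

Lens 1: 1/d_i1 = 1/(20.0) − 1/(62.2) = 0.03392, so d_i1 = 29.48 cm; m₁ = −d_i1/d_o1 = -0.4740.
d_o2 = 62.4 − (29.48) = 32.92 cm.
Lens 2: 1/d_i2 = 1/(14.0) − 1/(32.92) = 0.04105, so d_i2 = 24.36 cm; m₂ = −d_i2/d_o2 = -0.7400.
m = m₁·m₂ = (-0.4740)(-0.7400) = +0.351.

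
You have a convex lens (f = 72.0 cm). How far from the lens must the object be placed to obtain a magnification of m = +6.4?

60.8 cm

m = −d_i/d_o ⇒ d_i = −m·d_o.
1/f = 1/d_o + 1/d_i = 1/d_o − 1/(m·d_o) = (1 − 1/m)/d_o, so d_o = f(1 − 1/m) = (72.00)(1 − 1/(+6.4)) = 60.8 cm.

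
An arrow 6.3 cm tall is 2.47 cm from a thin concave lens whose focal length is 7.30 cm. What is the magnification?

m = +0.747

For a concave lens, f = -7.30 cm.
1/d_i = 1/f − 1/d_o = 1/(-7.300) − 1/(2.47) = -0.5418, so d_i = -1.846 cm.
m = −d_i/d_o = −(-1.846)/(2.47) = +0.747.
The image is virtual, upright and reduced, on the same side as the object.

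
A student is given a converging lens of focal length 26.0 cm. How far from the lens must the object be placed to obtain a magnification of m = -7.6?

m = −d_i/d_o ⇒ d_i = −m·d_o.
1/f = 1/d_o + 1/d_i = 1/d_o − 1/(m·d_o) = (1 − 1/m)/d_o, so d_o = f(1 − 1/m) = (26.00)(1 − 1/(-7.6)) = 29.4 cm.

29.4 cm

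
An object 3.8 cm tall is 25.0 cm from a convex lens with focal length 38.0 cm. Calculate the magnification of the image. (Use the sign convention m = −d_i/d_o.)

1/d_i = 1/f − 1/d_o = 1/(38.00) − 1/(25.0) = -0.01368, so d_i = -73.08 cm.
m = −d_i/d_o = −(-73.08)/(25.0) = +2.92.
The image is virtual, upright and enlarged, on the same side as the object.

m = +2.92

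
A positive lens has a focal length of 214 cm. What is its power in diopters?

f = 214 cm = 2.14 m.
P = 1/f = 1/(2.14 m) = +0.467 D.

P = +0.467 D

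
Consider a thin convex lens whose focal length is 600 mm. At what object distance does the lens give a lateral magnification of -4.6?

730 mm

m = −d_i/d_o ⇒ d_i = −m·d_o.
1/f = 1/d_o + 1/d_i = 1/d_o − 1/(m·d_o) = (1 − 1/m)/d_o, so d_o = f(1 − 1/m) = (600.0)(1 − 1/(-4.6)) = 730 mm.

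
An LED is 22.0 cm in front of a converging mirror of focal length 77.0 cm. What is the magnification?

1/d_i = 1/f − 1/d_o = 1/(77.00) − 1/(22.0) = -0.03247, so d_i = -30.80 cm.
m = −d_i/d_o = −(-30.80)/(22.0) = +1.40.
The image is virtual, upright and enlarged, behind the mirror.

m = +1.40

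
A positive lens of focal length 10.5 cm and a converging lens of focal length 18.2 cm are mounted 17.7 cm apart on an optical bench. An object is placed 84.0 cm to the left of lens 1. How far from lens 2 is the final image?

Lens 1: 1/d_i1 = 1/f₁ − 1/d_o1 = 1/(10.5) − 1/(84.0) = 0.08333, so d_i1 = 12.00 cm.
The intermediate image is 12.00 cm to the right of lens 1, which is 17.7 − (12.00) = 5.700 cm to the left of lens 2, so d_o2 = +5.700 cm.
Lens 2: 1/d_i2 = 1/f₂ − 1/d_o2 = 1/(18.2) − 1/(5.700) = -0.1205, so d_i2 = -8.30 cm.
The final image is virtual, 8.30 cm to the left of lens 2 (overall magnification ≈ -0.21).

8.30 cm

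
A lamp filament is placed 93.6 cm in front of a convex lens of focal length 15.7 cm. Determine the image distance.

Thin-lens equation: 1/s_i = 1/f − 1/s_o = 1/(15.70) − 1/(93.6) = 0.06369 − 0.01068 = 0.05301, so s_i = 18.9 cm.
The image is real, inverted and reduced, on the far side of the lens.

18.9 cm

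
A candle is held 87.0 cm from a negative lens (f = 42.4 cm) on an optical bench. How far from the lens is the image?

For a negative lens, f = -42.4 cm.
Thin-lens equation: 1/s_i = 1/f − 1/s_o = 1/(-42.40) − 1/(87.0) = -0.02358 − 0.01149 = -0.03508, so s_i = -28.5 cm.
The image is virtual, upright and reduced, on the same side as the object.

28.5 cm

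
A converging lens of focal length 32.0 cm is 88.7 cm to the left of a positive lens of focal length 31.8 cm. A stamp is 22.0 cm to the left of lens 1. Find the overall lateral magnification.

m = -0.799

Lens 1: 1/d_i1 = 1/(32.0) − 1/(22.0) = -0.01420, so d_i1 = -70.40 cm; m₁ = −d_i1/d_o1 = +3.200.
d_o2 = 88.7 − (-70.40) = 159.1 cm.
Lens 2: 1/d_i2 = 1/(31.8) − 1/(159.1) = 0.02516, so d_i2 = 39.74 cm; m₂ = −d_i2/d_o2 = -0.2498.
m = m₁·m₂ = (+3.200)(-0.2498) = -0.799.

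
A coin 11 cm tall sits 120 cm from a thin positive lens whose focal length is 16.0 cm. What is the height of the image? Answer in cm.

1.69 cm

1/d_i = 1/f − 1/d_o = 1/(16.00) − 1/(120) = 0.05417, so d_i = 18.46 cm.
m = −d_i/d_o = -0.1538.
|h_i| = |m|·h_o = 0.1538 × 11 = 1.69 cm. The image is real, inverted and reduced, on the far side of the lens.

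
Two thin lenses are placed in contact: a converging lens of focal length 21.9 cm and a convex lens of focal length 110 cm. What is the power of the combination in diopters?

P = +5.48 D

P₁ = 1/f₁ = 1/(0.219 m) = +4.566 D; P₂ = 1/f₂ = 1/(1.10 m) = +0.9091 D.
For thin lenses in contact, P = P₁ + P₂ = (+4.566) + (+0.9091) = +5.48 D.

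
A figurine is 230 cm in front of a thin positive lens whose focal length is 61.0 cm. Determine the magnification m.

m = -0.361

1/d_i = 1/f − 1/d_o = 1/(61.00) − 1/(230) = 0.01205, so d_i = 83.02 cm.
m = −d_i/d_o = −(83.02)/(230) = -0.361.
The image is real, inverted and reduced, on the far side of the lens.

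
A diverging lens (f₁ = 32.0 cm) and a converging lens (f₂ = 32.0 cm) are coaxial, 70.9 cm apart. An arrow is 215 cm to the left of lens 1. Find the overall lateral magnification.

f₁ = −32.0 cm (diverging).
Lens 1: 1/d_i1 = 1/(-32.0) − 1/(215) = -0.03590, so d_i1 = -27.85 cm; m₁ = −d_i1/d_o1 = +0.1295.
d_o2 = 70.9 − (-27.85) = 98.75 cm.
Lens 2: 1/d_i2 = 1/(32.0) − 1/(98.75) = 0.02112, so d_i2 = 47.34 cm; m₂ = −d_i2/d_o2 = -0.4794.
m = m₁·m₂ = (+0.1295)(-0.4794) = -0.0621.

m = -0.0621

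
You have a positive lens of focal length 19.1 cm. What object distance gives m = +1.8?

8.49 cm

m = −d_i/d_o ⇒ d_i = −m·d_o.
1/f = 1/d_o + 1/d_i = 1/d_o − 1/(m·d_o) = (1 − 1/m)/d_o, so d_o = f(1 − 1/m) = (19.10)(1 − 1/(+1.8)) = 8.49 cm.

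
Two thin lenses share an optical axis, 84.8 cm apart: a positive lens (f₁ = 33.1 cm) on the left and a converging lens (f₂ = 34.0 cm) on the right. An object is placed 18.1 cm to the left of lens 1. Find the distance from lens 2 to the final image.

46.7 cm

Lens 1: 1/d_i1 = 1/f₁ − 1/d_o1 = 1/(33.1) − 1/(18.1) = -0.02504, so d_i1 = -39.94 cm.
The intermediate image is 39.94 cm to the left of lens 1 (virtual), which is 84.8 − (-39.94) = 124.7 cm to the left of lens 2, so d_o2 = +124.7 cm.
Lens 2: 1/d_i2 = 1/f₂ − 1/d_o2 = 1/(34.0) − 1/(124.7) = 0.02139, so d_i2 = 46.7 cm.
The final image is real, 46.7 cm to the right of lens 2 (overall magnification ≈ -0.83).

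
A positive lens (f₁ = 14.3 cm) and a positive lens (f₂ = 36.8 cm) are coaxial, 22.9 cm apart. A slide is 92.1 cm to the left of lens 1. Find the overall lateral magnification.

m = -0.219

Lens 1: 1/d_i1 = 1/(14.3) − 1/(92.1) = 0.05907, so d_i1 = 16.93 cm; m₁ = −d_i1/d_o1 = -0.1838.
d_o2 = 22.9 − (16.93) = 5.970 cm.
Lens 2: 1/d_i2 = 1/(36.8) − 1/(5.970) = -0.1403, so d_i2 = -7.126 cm; m₂ = −d_i2/d_o2 = +1.194.
m = m₁·m₂ = (-0.1838)(+1.194) = -0.219.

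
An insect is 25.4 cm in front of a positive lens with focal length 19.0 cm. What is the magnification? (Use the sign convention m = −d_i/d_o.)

1/d_i = 1/f − 1/d_o = 1/(19.00) − 1/(25.4) = 0.01326, so d_i = 75.41 cm.
m = −d_i/d_o = −(75.41)/(25.4) = -2.97.
The image is real, inverted and enlarged, on the far side of the lens.

m = -2.97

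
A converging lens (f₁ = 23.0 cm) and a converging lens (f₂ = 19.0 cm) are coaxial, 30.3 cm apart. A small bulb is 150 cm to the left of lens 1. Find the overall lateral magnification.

Lens 1: 1/d_i1 = 1/(23.0) − 1/(150) = 0.03681, so d_i1 = 27.17 cm; m₁ = −d_i1/d_o1 = -0.1811.
d_o2 = 30.3 − (27.17) = 3.130 cm.
Lens 2: 1/d_i2 = 1/(19.0) − 1/(3.130) = -0.2669, so d_i2 = -3.747 cm; m₂ = −d_i2/d_o2 = +1.197.
m = m₁·m₂ = (-0.1811)(+1.197) = -0.217.

m = -0.217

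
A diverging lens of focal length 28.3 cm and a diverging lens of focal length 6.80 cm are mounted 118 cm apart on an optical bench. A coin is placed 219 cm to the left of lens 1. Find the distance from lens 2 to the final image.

6.49 cm

Lens 1 is diverging, so f₁ = −28.3 cm.
Lens 1: 1/d_i1 = 1/f₁ − 1/d_o1 = 1/(-28.3) − 1/(219) = -0.03990, so d_i1 = -25.06 cm.
The intermediate image is 25.06 cm to the left of lens 1 (virtual), which is 118 − (-25.06) = 143.1 cm to the left of lens 2, so d_o2 = +143.1 cm.
Lens 2 is diverging, so f₂ = −6.80 cm.
Lens 2: 1/d_i2 = 1/f₂ − 1/d_o2 = 1/(-6.80) − 1/(143.1) = -0.1540, so d_i2 = -6.49 cm.
The final image is virtual, 6.49 cm to the left of lens 2 (overall magnification ≈ 0.0052).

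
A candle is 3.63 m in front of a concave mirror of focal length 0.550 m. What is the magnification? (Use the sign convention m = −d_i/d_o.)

m = -0.179

1/d_i = 1/f − 1/d_o = 1/(0.5500) − 1/(3.63) = 1.543, so d_i = 0.6482 m.
m = −d_i/d_o = −(0.6482)/(3.63) = -0.179.
The image is real, inverted and reduced, in front of the mirror.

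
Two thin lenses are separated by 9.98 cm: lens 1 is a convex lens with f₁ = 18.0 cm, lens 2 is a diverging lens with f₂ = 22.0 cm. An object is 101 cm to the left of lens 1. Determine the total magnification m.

m = -0.473

Lens 1: 1/d_i1 = 1/(18.0) − 1/(101) = 0.04565, so d_i1 = 21.90 cm; m₁ = −d_i1/d_o1 = -0.2168.
d_o2 = 9.98 − (21.90) = -11.92 cm (virtual object).
f₂ = −22.0 cm (diverging).
Lens 2: 1/d_i2 = 1/(-22.0) − 1/(-11.92) = 0.03844, so d_i2 = 26.02 cm; m₂ = −d_i2/d_o2 = +2.183.
m = m₁·m₂ = (-0.2168)(+2.183) = -0.473.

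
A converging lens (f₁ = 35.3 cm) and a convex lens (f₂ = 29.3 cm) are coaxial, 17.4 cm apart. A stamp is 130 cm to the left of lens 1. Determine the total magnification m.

Lens 1: 1/d_i1 = 1/(35.3) − 1/(130) = 0.02064, so d_i1 = 48.46 cm; m₁ = −d_i1/d_o1 = -0.3728.
d_o2 = 17.4 − (48.46) = -31.06 cm (virtual object).
Lens 2: 1/d_i2 = 1/(29.3) − 1/(-31.06) = 0.06633, so d_i2 = 15.08 cm; m₂ = −d_i2/d_o2 = +0.4854.
m = m₁·m₂ = (-0.3728)(+0.4854) = -0.181.

m = -0.181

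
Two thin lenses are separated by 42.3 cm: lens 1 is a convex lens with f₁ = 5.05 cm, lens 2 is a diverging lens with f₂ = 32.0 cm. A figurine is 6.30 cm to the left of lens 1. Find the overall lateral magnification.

Lens 1: 1/d_i1 = 1/(5.05) − 1/(6.30) = 0.03929, so d_i1 = 25.45 cm; m₁ = −d_i1/d_o1 = -4.040.
d_o2 = 42.3 − (25.45) = 16.85 cm.
f₂ = −32.0 cm (diverging).
Lens 2: 1/d_i2 = 1/(-32.0) − 1/(16.85) = -0.09060, so d_i2 = -11.04 cm; m₂ = −d_i2/d_o2 = +0.6551.
m = m₁·m₂ = (-4.040)(+0.6551) = -2.65.

m = -2.65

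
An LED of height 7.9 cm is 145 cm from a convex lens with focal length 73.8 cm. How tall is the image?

8.19 cm

1/d_i = 1/f − 1/d_o = 1/(73.80) − 1/(145) = 0.006654, so d_i = 150.3 cm.
m = −d_i/d_o = -1.037.
|h_i| = |m|·h_o = 1.037 × 7.9 = 8.19 cm. The image is real, inverted and enlarged, on the far side of the lens.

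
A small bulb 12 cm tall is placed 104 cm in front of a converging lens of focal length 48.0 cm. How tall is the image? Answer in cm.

1/d_i = 1/f − 1/d_o = 1/(48.00) − 1/(104) = 0.01122, so d_i = 89.14 cm.
m = −d_i/d_o = -0.8571.
|h_i| = |m|·h_o = 0.8571 × 12 = 10.3 cm. The image is real, inverted and reduced, on the far side of the lens.

10.3 cm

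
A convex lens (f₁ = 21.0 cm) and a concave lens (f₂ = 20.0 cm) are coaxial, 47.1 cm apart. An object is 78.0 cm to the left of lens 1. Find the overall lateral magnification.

Lens 1: 1/d_i1 = 1/(21.0) − 1/(78.0) = 0.03480, so d_i1 = 28.74 cm; m₁ = −d_i1/d_o1 = -0.3685.
d_o2 = 47.1 − (28.74) = 18.36 cm.
f₂ = −20.0 cm (diverging).
Lens 2: 1/d_i2 = 1/(-20.0) − 1/(18.36) = -0.1045, so d_i2 = -9.572 cm; m₂ = −d_i2/d_o2 = +0.5214.
m = m₁·m₂ = (-0.3685)(+0.5214) = -0.192.

m = -0.192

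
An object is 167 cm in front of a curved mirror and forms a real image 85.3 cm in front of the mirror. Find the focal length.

f = 56.5 cm (concave)

Real image ⇒ d_i = +85.3 cm.
1/f = 1/d_o + 1/d_i = 1/(167) + 1/(85.3) = 0.01771, so f = 56.5 cm.
Since f is positive, the curved mirror is concave.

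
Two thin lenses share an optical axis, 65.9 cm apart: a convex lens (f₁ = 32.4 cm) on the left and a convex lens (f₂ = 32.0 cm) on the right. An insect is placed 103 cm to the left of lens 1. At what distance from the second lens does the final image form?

Lens 1: 1/d_i1 = 1/f₁ − 1/d_o1 = 1/(32.4) − 1/(103) = 0.02116, so d_i1 = 47.27 cm.
The intermediate image is 47.27 cm to the right of lens 1, which is 65.9 − (47.27) = 18.63 cm to the left of lens 2, so d_o2 = +18.63 cm.
Lens 2: 1/d_i2 = 1/f₂ − 1/d_o2 = 1/(32.0) − 1/(18.63) = -0.02243, so d_i2 = -44.6 cm.
The final image is virtual, 44.6 cm to the left of lens 2 (overall magnification ≈ -1.1).

44.6 cm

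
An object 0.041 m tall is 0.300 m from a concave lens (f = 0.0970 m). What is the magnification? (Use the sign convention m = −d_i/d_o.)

m = +0.244

For a concave lens, f = -0.0970 m.
1/d_i = 1/f − 1/d_o = 1/(-0.09700) − 1/(0.300) = -13.64, so d_i = -0.07330 m.
m = −d_i/d_o = −(-0.07330)/(0.300) = +0.244.
The image is virtual, upright and reduced, on the same side as the object.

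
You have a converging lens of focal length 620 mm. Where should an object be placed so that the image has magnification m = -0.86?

1340 mm

m = −d_i/d_o ⇒ d_i = −m·d_o.
1/f = 1/d_o + 1/d_i = 1/d_o − 1/(m·d_o) = (1 − 1/m)/d_o, so d_o = f(1 − 1/m) = (620.0)(1 − 1/(-0.86)) = 1340 mm.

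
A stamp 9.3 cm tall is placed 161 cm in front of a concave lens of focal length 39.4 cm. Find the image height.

For a concave lens, f = -39.4 cm.
1/d_i = 1/f − 1/d_o = 1/(-39.40) − 1/(161) = -0.03159, so d_i = -31.65 cm.
m = −d_i/d_o = +0.1966.
|h_i| = |m|·h_o = 0.1966 × 9.3 = 1.83 cm. The image is virtual, upright and reduced, on the same side as the object.

1.83 cm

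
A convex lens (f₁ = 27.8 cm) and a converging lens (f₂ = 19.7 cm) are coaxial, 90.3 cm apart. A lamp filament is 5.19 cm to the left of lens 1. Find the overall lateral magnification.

m = -0.315

Lens 1: 1/d_i1 = 1/(27.8) − 1/(5.19) = -0.1567, so d_i1 = -6.381 cm; m₁ = −d_i1/d_o1 = +1.229.
d_o2 = 90.3 − (-6.381) = 96.68 cm.
Lens 2: 1/d_i2 = 1/(19.7) − 1/(96.68) = 0.04042, so d_i2 = 24.74 cm; m₂ = −d_i2/d_o2 = -0.2559.
m = m₁·m₂ = (+1.229)(-0.2559) = -0.315.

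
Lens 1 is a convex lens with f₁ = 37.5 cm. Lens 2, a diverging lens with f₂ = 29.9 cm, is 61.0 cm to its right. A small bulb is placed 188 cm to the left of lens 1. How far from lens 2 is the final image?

9.61 cm

Lens 1: 1/d_i1 = 1/f₁ − 1/d_o1 = 1/(37.5) − 1/(188) = 0.02135, so d_i1 = 46.84 cm.
The intermediate image is 46.84 cm to the right of lens 1, which is 61.0 − (46.84) = 14.16 cm to the left of lens 2, so d_o2 = +14.16 cm.
Lens 2 is diverging, so f₂ = −29.9 cm.
Lens 2: 1/d_i2 = 1/f₂ − 1/d_o2 = 1/(-29.9) − 1/(14.16) = -0.1041, so d_i2 = -9.61 cm.
The final image is virtual, 9.61 cm to the left of lens 2 (overall magnification ≈ -0.17).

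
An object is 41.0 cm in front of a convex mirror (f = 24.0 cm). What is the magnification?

m = +0.369

For a convex mirror, f = -24.0 cm.
1/d_i = 1/f − 1/d_o = 1/(-24.00) − 1/(41.0) = -0.06606, so d_i = -15.14 cm.
m = −d_i/d_o = −(-15.14)/(41.0) = +0.369.
The image is virtual, upright and reduced, behind the mirror.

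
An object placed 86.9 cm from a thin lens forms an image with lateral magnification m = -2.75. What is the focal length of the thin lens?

f = 63.7 cm (converging)

m = −d_i/d_o ⇒ d_i = −m·d_o = −(-2.75)·(86.9) = 239.0 cm.
1/f = 1/d_o + 1/d_i = 1/(86.9) + 1/(239.0) = 0.01569, so f = 63.7 cm.
Since f is positive, the thin lens is converging.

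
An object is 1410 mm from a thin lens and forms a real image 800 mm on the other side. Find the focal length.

f = 510 mm (converging)

Real image ⇒ d_i = +800 mm.
1/f = 1/d_o + 1/d_i = 1/(1410) + 1/(800) = 0.001959, so f = 510 mm.
Since f is positive, the thin lens is converging.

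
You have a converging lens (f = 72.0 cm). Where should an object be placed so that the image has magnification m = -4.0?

90.0 cm

m = −d_i/d_o ⇒ d_i = −m·d_o.
1/f = 1/d_o + 1/d_i = 1/d_o − 1/(m·d_o) = (1 − 1/m)/d_o, so d_o = f(1 − 1/m) = (72.00)(1 − 1/(-4.0)) = 90.0 cm.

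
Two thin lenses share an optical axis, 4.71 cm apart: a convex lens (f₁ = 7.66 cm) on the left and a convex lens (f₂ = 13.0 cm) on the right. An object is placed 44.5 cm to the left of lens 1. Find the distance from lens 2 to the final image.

Lens 1: 1/d_i1 = 1/f₁ − 1/d_o1 = 1/(7.66) − 1/(44.5) = 0.1081, so d_i1 = 9.253 cm.
The intermediate image is 9.253 cm to the right of lens 1, which lies 4.543 cm to the right of lens 2 — a virtual object — so d_o2 = −4.543 cm.
Lens 2: 1/d_i2 = 1/f₂ − 1/d_o2 = 1/(13.0) − 1/(-4.543) = 0.2970, so d_i2 = 3.37 cm.
The final image is real, 3.37 cm to the right of lens 2 (overall magnification ≈ -0.15).

3.37 cm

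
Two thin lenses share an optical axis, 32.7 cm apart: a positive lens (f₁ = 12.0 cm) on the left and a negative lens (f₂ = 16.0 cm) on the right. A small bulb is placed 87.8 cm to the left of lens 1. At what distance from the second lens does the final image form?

Lens 1: 1/d_i1 = 1/f₁ − 1/d_o1 = 1/(12.0) − 1/(87.8) = 0.07194, so d_i1 = 13.90 cm.
The intermediate image is 13.90 cm to the right of lens 1, which is 32.7 − (13.90) = 18.80 cm to the left of lens 2, so d_o2 = +18.80 cm.
Lens 2 is diverging, so f₂ = −16.0 cm.
Lens 2: 1/d_i2 = 1/f₂ − 1/d_o2 = 1/(-16.0) − 1/(18.80) = -0.1157, so d_i2 = -8.64 cm.
The final image is virtual, 8.64 cm to the left of lens 2 (overall magnification ≈ -0.073).

8.64 cm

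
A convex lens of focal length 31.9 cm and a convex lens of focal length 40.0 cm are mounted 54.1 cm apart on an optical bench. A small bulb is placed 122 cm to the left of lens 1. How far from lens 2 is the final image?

15.0 cm

Lens 1: 1/d_i1 = 1/f₁ − 1/d_o1 = 1/(31.9) − 1/(122) = 0.02315, so d_i1 = 43.19 cm.
The intermediate image is 43.19 cm to the right of lens 1, which is 54.1 − (43.19) = 10.91 cm to the left of lens 2, so d_o2 = +10.91 cm.
Lens 2: 1/d_i2 = 1/f₂ − 1/d_o2 = 1/(40.0) − 1/(10.91) = -0.06666, so d_i2 = -15.0 cm.
The final image is virtual, 15.0 cm to the left of lens 2 (overall magnification ≈ -0.49).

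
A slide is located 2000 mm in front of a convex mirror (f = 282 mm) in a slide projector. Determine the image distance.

For a convex mirror, f = -282 mm.
Mirror equation: 1/s_i = 1/f − 1/s_o = 1/(-282.0) − 1/(2000) = -0.003546 − 0.0005000 = -0.004046, so s_i = -247 mm.
The image is virtual, upright and reduced, behind the mirror.

247 mm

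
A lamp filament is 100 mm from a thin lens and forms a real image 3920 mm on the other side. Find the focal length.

Real image ⇒ d_i = +3920 mm.
1/f = 1/d_o + 1/d_i = 1/(100) + 1/(3920) = 0.01026, so f = 97.5 mm.
Since f is positive, the thin lens is converging.

f = 97.5 mm (converging)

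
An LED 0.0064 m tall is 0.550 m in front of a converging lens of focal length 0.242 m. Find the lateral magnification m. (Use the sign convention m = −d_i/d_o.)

m = -0.786

1/d_i = 1/f − 1/d_o = 1/(0.2420) − 1/(0.550) = 2.314, so d_i = 0.4321 m.
m = −d_i/d_o = −(0.4321)/(0.550) = -0.786.
The image is real, inverted and reduced, on the far side of the lens.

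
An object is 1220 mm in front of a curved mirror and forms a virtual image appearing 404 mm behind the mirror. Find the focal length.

Virtual image ⇒ d_i = −404 mm.
1/f = 1/d_o + 1/d_i = 1/(1220) + 1/(-404) = -0.001656, so f = -604 mm.
Since f is negative, the curved mirror is convex.

f = -604 mm (convex)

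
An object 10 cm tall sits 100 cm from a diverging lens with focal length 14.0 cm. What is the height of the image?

1.23 cm

For a diverging lens, f = -14.0 cm.
1/d_i = 1/f − 1/d_o = 1/(-14.00) − 1/(100) = -0.08143, so d_i = -12.28 cm.
m = −d_i/d_o = +0.1228.
|h_i| = |m|·h_o = 0.1228 × 10 = 1.23 cm. The image is virtual, upright and reduced, on the same side as the object.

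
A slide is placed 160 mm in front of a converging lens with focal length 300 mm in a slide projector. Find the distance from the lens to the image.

Thin-lens equation: 1/d_i = 1/f − 1/d_o = 1/(300.0) − 1/(160) = 0.003333 − 0.006250 = -0.002917, so d_i = -343 mm.
The image is virtual, upright and enlarged, on the same side as the object.

343 mm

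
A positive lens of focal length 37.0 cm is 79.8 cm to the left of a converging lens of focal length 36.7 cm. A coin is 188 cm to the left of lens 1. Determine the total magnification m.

Lens 1: 1/d_i1 = 1/(37.0) − 1/(188) = 0.02171, so d_i1 = 46.07 cm; m₁ = −d_i1/d_o1 = -0.2451.
d_o2 = 79.8 − (46.07) = 33.73 cm.
Lens 2: 1/d_i2 = 1/(36.7) − 1/(33.73) = -0.002399, so d_i2 = -416.8 cm; m₂ = −d_i2/d_o2 = +12.36.
m = m₁·m₂ = (-0.2451)(+12.36) = -3.03.

m = -3.03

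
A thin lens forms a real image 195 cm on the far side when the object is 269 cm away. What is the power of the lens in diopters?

P = +0.885 D

d_i = +195 cm.
1/f = 1/d_o + 1/d_i = 1/(269) + 1/(195) = 0.008846 cm⁻¹.
f = 113.0 cm = 1.130 m, so P = 1/f = +0.885 D.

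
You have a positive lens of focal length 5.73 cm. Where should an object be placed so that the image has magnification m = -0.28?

26.2 cm

m = −d_i/d_o ⇒ d_i = −m·d_o.
1/f = 1/d_o + 1/d_i = 1/d_o − 1/(m·d_o) = (1 − 1/m)/d_o, so d_o = f(1 − 1/m) = (5.730)(1 − 1/(-0.28)) = 26.2 cm.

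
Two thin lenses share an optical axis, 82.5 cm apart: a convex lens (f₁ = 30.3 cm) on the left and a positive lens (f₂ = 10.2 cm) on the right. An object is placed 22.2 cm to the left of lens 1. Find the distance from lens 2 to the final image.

10.9 cm

Lens 1: 1/d_i1 = 1/f₁ − 1/d_o1 = 1/(30.3) − 1/(22.2) = -0.01204, so d_i1 = -83.04 cm.
The intermediate image is 83.04 cm to the left of lens 1 (virtual), which is 82.5 − (-83.04) = 165.5 cm to the left of lens 2, so d_o2 = +165.5 cm.
Lens 2: 1/d_i2 = 1/f₂ − 1/d_o2 = 1/(10.2) − 1/(165.5) = 0.09200, so d_i2 = 10.9 cm.
The final image is real, 10.9 cm to the right of lens 2 (overall magnification ≈ -0.25).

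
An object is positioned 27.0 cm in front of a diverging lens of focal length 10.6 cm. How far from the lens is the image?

7.61 cm

For a diverging lens, f = -10.6 cm.
Thin-lens equation: 1/v = 1/f − 1/u = 1/(-10.60) − 1/(27.0) = -0.09434 − 0.03704 = -0.1314, so v = -7.61 cm.
The image is virtual, upright and reduced, on the same side as the object.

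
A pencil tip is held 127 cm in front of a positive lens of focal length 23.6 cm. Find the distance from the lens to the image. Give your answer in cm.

29.0 cm

Thin-lens equation: 1/s_i = 1/f − 1/s_o = 1/(23.60) − 1/(127) = 0.04237 − 0.007874 = 0.03450, so s_i = 29.0 cm.
The image is real, inverted and reduced, on the far side of the lens.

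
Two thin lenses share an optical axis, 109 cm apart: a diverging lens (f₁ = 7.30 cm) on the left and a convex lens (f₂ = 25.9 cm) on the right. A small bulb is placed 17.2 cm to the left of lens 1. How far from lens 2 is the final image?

Lens 1 is diverging, so f₁ = −7.30 cm.
Lens 1: 1/d_i1 = 1/f₁ − 1/d_o1 = 1/(-7.30) − 1/(17.2) = -0.1951, so d_i1 = -5.125 cm.
The intermediate image is 5.125 cm to the left of lens 1 (virtual), which is 109 − (-5.125) = 114.1 cm to the left of lens 2, so d_o2 = +114.1 cm.
Lens 2: 1/d_i2 = 1/f₂ − 1/d_o2 = 1/(25.9) − 1/(114.1) = 0.02985, so d_i2 = 33.5 cm.
The final image is real, 33.5 cm to the right of lens 2 (overall magnification ≈ -0.087).

33.5 cm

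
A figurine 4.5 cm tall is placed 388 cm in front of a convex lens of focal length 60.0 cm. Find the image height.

0.823 cm

1/d_i = 1/f − 1/d_o = 1/(60.00) − 1/(388) = 0.01409, so d_i = 70.98 cm.
m = −d_i/d_o = -0.1829.
|h_i| = |m|·h_o = 0.1829 × 4.5 = 0.823 cm. The image is real, inverted and reduced, on the far side of the lens.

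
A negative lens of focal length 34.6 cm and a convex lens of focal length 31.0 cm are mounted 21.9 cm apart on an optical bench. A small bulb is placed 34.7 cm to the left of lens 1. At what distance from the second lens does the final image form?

148 cm

Lens 1 is diverging, so f₁ = −34.6 cm.
Lens 1: 1/d_i1 = 1/f₁ − 1/d_o1 = 1/(-34.6) − 1/(34.7) = -0.05772, so d_i1 = -17.32 cm.
The intermediate image is 17.32 cm to the left of lens 1 (virtual), which is 21.9 − (-17.32) = 39.22 cm to the left of lens 2, so d_o2 = +39.22 cm.
Lens 2: 1/d_i2 = 1/f₂ − 1/d_o2 = 1/(31.0) − 1/(39.22) = 0.006761, so d_i2 = 148 cm.
The final image is real, 148 cm to the right of lens 2 (overall magnification ≈ -1.9).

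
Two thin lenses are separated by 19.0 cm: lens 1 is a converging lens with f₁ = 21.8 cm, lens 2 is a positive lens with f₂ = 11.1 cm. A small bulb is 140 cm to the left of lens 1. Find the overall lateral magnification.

Lens 1: 1/d_i1 = 1/(21.8) − 1/(140) = 0.03873, so d_i1 = 25.82 cm; m₁ = −d_i1/d_o1 = -0.1844.
d_o2 = 19.0 − (25.82) = -6.820 cm (virtual object).
Lens 2: 1/d_i2 = 1/(11.1) − 1/(-6.820) = 0.2367, so d_i2 = 4.224 cm; m₂ = −d_i2/d_o2 = +0.6194.
m = m₁·m₂ = (-0.1844)(+0.6194) = -0.114.

m = -0.114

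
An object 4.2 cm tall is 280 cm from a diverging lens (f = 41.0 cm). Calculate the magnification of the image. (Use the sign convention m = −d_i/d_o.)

m = +0.128

For a diverging lens, f = -41.0 cm.
1/d_i = 1/f − 1/d_o = 1/(-41.00) − 1/(280) = -0.02796, so d_i = -35.76 cm.
m = −d_i/d_o = −(-35.76)/(280) = +0.128.
The image is virtual, upright and reduced, on the same side as the object.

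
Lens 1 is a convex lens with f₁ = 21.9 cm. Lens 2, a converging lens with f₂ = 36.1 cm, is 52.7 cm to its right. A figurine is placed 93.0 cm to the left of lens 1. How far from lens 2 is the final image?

72.1 cm

Lens 1: 1/d_i1 = 1/f₁ − 1/d_o1 = 1/(21.9) − 1/(93.0) = 0.03491, so d_i1 = 28.65 cm.
The intermediate image is 28.65 cm to the right of lens 1, which is 52.7 − (28.65) = 24.05 cm to the left of lens 2, so d_o2 = +24.05 cm.
Lens 2: 1/d_i2 = 1/f₂ − 1/d_o2 = 1/(36.1) − 1/(24.05) = -0.01388, so d_i2 = -72.1 cm.
The final image is virtual, 72.1 cm to the left of lens 2 (overall magnification ≈ -0.92).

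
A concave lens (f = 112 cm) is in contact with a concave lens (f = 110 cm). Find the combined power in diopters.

P = -1.80 D

P₁ = 1/f₁ = 1/(-1.12 m) = -0.8929 D; P₂ = 1/f₂ = 1/(-1.10 m) = -0.9091 D.
For thin lenses in contact, P = P₁ + P₂ = (-0.8929) + (-0.9091) = -1.80 D.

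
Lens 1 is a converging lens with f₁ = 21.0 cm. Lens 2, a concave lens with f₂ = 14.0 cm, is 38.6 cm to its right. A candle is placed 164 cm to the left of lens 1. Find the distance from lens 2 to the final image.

7.13 cm

Lens 1: 1/d_i1 = 1/f₁ − 1/d_o1 = 1/(21.0) − 1/(164) = 0.04152, so d_i1 = 24.08 cm.
The intermediate image is 24.08 cm to the right of lens 1, which is 38.6 − (24.08) = 14.52 cm to the left of lens 2, so d_o2 = +14.52 cm.
Lens 2 is diverging, so f₂ = −14.0 cm.
Lens 2: 1/d_i2 = 1/f₂ − 1/d_o2 = 1/(-14.0) − 1/(14.52) = -0.1403, so d_i2 = -7.13 cm.
The final image is virtual, 7.13 cm to the left of lens 2 (overall magnification ≈ -0.072).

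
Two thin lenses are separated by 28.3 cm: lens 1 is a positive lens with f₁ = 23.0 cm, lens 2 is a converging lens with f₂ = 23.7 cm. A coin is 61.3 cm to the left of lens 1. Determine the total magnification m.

m = -0.442

Lens 1: 1/d_i1 = 1/(23.0) − 1/(61.3) = 0.02717, so d_i1 = 36.81 cm; m₁ = −d_i1/d_o1 = -0.6005.
d_o2 = 28.3 − (36.81) = -8.510 cm (virtual object).
Lens 2: 1/d_i2 = 1/(23.7) − 1/(-8.510) = 0.1597, so d_i2 = 6.262 cm; m₂ = −d_i2/d_o2 = +0.7358.
m = m₁·m₂ = (-0.6005)(+0.7358) = -0.442.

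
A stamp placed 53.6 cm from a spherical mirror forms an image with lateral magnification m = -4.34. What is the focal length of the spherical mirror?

f = 43.6 cm (concave)

m = −d_i/d_o ⇒ d_i = −m·d_o = −(-4.34)·(53.6) = 232.6 cm.
1/f = 1/d_o + 1/d_i = 1/(53.6) + 1/(232.6) = 0.02296, so f = 43.6 cm.
Since f is positive, the spherical mirror is concave.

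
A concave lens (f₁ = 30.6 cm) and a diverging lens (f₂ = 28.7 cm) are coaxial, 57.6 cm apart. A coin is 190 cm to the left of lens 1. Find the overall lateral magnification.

f₁ = −30.6 cm (diverging).
Lens 1: 1/d_i1 = 1/(-30.6) − 1/(190) = -0.03794, so d_i1 = -26.36 cm; m₁ = −d_i1/d_o1 = +0.1387.
d_o2 = 57.6 − (-26.36) = 83.96 cm.
f₂ = −28.7 cm (diverging).
Lens 2: 1/d_i2 = 1/(-28.7) − 1/(83.96) = -0.04675, so d_i2 = -21.39 cm; m₂ = −d_i2/d_o2 = +0.2547.
m = m₁·m₂ = (+0.1387)(+0.2547) = +0.0353.

m = +0.0353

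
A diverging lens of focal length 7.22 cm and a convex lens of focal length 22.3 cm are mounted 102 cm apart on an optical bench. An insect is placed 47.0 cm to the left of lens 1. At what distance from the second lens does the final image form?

Lens 1 is diverging, so f₁ = −7.22 cm.
Lens 1: 1/d_i1 = 1/f₁ − 1/d_o1 = 1/(-7.22) − 1/(47.0) = -0.1598, so d_i1 = -6.259 cm.
The intermediate image is 6.259 cm to the left of lens 1 (virtual), which is 102 − (-6.259) = 108.3 cm to the left of lens 2, so d_o2 = +108.3 cm.
Lens 2: 1/d_i2 = 1/f₂ − 1/d_o2 = 1/(22.3) − 1/(108.3) = 0.03561, so d_i2 = 28.1 cm.
The final image is real, 28.1 cm to the right of lens 2 (overall magnification ≈ -0.035).

28.1 cm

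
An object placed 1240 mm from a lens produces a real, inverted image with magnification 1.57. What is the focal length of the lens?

f = 758 mm (converging)

m = −d_i/d_o ⇒ d_i = −m·d_o = −(-1.57)·(1240) = 1947 mm.
1/f = 1/d_o + 1/d_i = 1/(1240) + 1/(1947) = 0.001320, so f = 758 mm.
Since f is positive, the lens is converging.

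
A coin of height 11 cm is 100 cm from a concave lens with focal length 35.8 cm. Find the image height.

2.90 cm

For a concave lens, f = -35.8 cm.
1/d_i = 1/f − 1/d_o = 1/(-35.80) − 1/(100) = -0.03793, so d_i = -26.36 cm.
m = −d_i/d_o = +0.2636.
|h_i| = |m|·h_o = 0.2636 × 11 = 2.90 cm. The image is virtual, upright and reduced, on the same side as the object.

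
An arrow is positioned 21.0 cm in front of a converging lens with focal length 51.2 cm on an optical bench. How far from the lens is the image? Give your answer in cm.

Lens equation: 1/q = 1/f − 1/p = 1/(51.20) − 1/(21.0) = 0.01953 − 0.04762 = -0.02809, so q = -35.6 cm.
The image is virtual, upright and enlarged, on the same side as the object.

35.6 cm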